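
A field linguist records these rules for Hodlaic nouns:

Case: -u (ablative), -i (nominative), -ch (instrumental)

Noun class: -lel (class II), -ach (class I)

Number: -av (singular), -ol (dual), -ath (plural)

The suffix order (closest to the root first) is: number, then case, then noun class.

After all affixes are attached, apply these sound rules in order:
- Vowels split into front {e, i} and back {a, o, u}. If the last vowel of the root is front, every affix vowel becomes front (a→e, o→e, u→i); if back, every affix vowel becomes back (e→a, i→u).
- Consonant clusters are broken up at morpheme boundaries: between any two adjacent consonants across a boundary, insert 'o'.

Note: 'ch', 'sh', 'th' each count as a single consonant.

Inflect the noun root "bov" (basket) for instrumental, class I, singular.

bovavochach

Attach number singular -av → bovav.
Attach case instrumental -ch → bovavch.
Attach noun class class I -ach → bovavchach.
Vowel harmony: no change.
Apply epenthesis: bovavchach → bovavochach.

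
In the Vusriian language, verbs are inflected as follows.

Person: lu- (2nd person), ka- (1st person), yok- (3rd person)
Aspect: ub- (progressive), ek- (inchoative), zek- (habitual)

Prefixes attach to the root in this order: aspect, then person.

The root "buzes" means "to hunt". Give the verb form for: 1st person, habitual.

Attach aspect habitual zek- → zekbuzes.
Attach person 1st person ka- → kazekbuzes.

kazekbuzes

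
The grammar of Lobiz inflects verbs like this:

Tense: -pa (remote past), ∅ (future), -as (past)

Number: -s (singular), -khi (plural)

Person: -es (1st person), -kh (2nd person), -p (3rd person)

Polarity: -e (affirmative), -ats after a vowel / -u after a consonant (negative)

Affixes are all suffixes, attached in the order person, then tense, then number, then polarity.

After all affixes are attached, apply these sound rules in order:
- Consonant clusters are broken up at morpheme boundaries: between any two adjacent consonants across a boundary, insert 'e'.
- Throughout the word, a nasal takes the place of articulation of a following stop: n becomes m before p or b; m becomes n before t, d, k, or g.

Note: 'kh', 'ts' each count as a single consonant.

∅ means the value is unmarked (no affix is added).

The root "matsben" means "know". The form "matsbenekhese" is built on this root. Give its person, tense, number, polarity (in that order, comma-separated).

2nd person, future, singular, affirmative

Segment: matsben-kh-s-e.
person: -kh → 2nd person.
tense: ∅ → future.
number: -s → singular.
polarity: -e → affirmative.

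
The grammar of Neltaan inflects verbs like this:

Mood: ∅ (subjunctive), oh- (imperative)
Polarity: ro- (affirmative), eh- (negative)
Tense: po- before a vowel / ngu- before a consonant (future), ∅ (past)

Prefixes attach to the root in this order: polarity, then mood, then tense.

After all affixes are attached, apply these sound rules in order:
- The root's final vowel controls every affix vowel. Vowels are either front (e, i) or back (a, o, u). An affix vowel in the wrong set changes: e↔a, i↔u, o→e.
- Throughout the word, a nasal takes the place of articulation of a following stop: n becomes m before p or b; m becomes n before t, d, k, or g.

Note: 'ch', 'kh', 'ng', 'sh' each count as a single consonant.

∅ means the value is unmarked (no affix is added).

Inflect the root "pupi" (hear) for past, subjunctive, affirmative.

repupi

Attach polarity affirmative ro- → ropupi.
mood = subjunctive: zero marking, form stays ropupi.
tense = past: zero marking, form stays ropupi.
Apply vowel harmony: ropupi → repupi.
Nasal assimilation: no change.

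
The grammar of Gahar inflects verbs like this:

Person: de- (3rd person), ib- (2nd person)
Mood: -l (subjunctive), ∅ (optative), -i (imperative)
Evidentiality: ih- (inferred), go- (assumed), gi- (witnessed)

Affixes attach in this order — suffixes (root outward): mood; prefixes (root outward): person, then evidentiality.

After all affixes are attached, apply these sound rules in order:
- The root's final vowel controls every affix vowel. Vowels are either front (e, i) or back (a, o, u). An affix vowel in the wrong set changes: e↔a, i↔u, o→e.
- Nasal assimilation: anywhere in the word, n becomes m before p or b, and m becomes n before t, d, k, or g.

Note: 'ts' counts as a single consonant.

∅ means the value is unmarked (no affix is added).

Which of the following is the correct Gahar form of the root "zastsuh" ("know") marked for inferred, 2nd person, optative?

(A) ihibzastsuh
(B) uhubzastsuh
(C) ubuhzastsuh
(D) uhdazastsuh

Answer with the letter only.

Attach person 2nd person ib- → ibzastsuh.
mood = optative: zero marking, form stays ibzastsuh.
Attach evidentiality inferred ih- → ihibzastsuh.
Apply vowel harmony: ihibzastsuh → uhubzastsuh.
Nasal assimilation: no change.
So the correct form is uhubzastsuh, option (B).
(D) uhdazastsuh is wrong: it uses 3rd person instead of 2nd person for person.
(A) ihibzastsuh is wrong: it fails to apply the sound rule(s).
(C) ubuhzastsuh is wrong: it has the affixes in the wrong order.

B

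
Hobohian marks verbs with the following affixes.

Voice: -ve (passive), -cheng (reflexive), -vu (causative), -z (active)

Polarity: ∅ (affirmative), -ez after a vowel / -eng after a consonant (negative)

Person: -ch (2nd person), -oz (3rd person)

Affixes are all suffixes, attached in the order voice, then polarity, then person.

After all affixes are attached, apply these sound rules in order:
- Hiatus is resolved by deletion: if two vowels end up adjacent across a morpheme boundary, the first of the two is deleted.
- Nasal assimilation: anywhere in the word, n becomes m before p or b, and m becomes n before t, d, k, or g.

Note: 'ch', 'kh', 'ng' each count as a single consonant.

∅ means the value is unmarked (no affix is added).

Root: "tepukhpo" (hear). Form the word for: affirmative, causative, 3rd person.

tepukhpovoz

Attach voice causative -vu → tepukhpovu.
polarity = affirmative: zero marking, form stays tepukhpovu.
Attach person 3rd person -oz → tepukhpovuoz.
Apply vowel deletion: tepukhpovuoz → tepukhpovoz.
Nasal assimilation: no change.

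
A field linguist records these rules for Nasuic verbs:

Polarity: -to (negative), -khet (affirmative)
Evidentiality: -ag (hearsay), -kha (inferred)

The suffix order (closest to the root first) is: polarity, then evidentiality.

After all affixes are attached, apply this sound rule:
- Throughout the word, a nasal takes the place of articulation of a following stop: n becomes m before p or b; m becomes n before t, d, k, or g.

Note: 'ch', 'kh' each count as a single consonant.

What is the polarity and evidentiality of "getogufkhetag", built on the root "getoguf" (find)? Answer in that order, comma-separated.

Segment: getoguf-khet-ag.
polarity: -khet → affirmative.
evidentiality: -ag → hearsay.

affirmative, hearsay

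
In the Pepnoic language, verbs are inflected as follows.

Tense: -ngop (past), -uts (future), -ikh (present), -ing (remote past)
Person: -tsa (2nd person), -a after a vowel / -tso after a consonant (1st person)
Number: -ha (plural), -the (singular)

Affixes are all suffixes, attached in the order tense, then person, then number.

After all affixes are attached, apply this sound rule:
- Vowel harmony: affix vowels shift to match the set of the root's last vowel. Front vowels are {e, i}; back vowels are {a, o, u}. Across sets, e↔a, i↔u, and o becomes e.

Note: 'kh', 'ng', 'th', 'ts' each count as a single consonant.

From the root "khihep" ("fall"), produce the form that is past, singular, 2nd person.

khihepngeptsethe

Attach tense past -ngop → khihepngop.
Attach person 2nd person -tsa → khihepngoptsa.
Attach number singular -the → khihepngoptsathe.
Apply vowel harmony: khihepngoptsathe → khihepngeptsethe.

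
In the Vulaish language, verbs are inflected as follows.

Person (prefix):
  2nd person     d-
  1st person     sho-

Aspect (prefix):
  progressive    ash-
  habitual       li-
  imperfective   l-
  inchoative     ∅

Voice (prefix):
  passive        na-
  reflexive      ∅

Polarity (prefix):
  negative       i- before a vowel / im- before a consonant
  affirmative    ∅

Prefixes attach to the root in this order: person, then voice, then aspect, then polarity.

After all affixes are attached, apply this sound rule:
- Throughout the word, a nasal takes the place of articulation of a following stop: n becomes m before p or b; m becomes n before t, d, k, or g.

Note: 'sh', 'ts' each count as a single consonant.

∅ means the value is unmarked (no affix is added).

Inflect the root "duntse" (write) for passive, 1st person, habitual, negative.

imlinashoduntse

Attach person 1st person sho- → shoduntse.
Attach voice passive na- → nashoduntse.
Attach aspect habitual li- → linashoduntse.
Attach polarity negative im- (before consonant 'l') → imlinashoduntse.
Nasal assimilation: no change.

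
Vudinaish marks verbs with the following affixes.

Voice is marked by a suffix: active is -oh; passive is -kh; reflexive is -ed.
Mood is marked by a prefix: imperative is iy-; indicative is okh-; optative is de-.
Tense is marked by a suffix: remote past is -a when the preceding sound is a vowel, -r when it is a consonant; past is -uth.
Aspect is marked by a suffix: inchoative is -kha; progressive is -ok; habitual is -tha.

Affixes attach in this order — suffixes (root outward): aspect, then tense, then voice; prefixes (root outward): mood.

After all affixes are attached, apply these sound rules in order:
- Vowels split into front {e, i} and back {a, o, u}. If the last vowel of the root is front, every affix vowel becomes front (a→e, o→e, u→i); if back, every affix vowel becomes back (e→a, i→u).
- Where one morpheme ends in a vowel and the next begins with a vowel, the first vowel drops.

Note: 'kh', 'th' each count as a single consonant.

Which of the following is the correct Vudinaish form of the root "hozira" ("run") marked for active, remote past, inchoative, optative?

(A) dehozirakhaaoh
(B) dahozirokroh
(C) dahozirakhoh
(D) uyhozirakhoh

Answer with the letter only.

Attach aspect inchoative -kha → hozirakha.
Attach tense remote past -a (after vowel 'a') → hozirakhaa.
Attach mood optative de- → dehozirakhaa.
Attach voice active -oh → dehozirakhaaoh.
Apply vowel harmony: dehozirakhaaoh → dahozirakhaaoh.
Apply vowel deletion: dahozirakhaaoh → dahozirakhoh.
So the correct form is dahozirakhoh, option (C).
(A) dehozirakhaaoh is wrong: it fails to apply the sound rule(s).
(B) dahozirokroh is wrong: it uses progressive instead of inchoative for aspect.
(D) uyhozirakhoh is wrong: it uses imperative instead of optative for mood.

C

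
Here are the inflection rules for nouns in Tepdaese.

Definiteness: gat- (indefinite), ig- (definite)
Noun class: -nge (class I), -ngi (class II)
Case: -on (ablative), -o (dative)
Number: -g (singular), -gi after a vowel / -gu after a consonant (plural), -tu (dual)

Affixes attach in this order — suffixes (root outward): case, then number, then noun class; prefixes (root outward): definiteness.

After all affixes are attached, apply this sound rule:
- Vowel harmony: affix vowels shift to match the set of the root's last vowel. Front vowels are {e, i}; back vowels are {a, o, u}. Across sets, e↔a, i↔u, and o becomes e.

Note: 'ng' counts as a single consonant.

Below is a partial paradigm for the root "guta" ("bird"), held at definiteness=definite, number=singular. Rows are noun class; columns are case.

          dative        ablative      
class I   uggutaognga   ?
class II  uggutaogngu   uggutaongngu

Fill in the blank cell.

uggutaongnga

Attach definiteness definite ig- → igguta.
Attach case ablative -on → iggutaon.
Attach number singular -g → iggutaong.
Attach noun class class I -nge → iggutaongnge.
Apply vowel harmony: iggutaongnge → uggutaongnga.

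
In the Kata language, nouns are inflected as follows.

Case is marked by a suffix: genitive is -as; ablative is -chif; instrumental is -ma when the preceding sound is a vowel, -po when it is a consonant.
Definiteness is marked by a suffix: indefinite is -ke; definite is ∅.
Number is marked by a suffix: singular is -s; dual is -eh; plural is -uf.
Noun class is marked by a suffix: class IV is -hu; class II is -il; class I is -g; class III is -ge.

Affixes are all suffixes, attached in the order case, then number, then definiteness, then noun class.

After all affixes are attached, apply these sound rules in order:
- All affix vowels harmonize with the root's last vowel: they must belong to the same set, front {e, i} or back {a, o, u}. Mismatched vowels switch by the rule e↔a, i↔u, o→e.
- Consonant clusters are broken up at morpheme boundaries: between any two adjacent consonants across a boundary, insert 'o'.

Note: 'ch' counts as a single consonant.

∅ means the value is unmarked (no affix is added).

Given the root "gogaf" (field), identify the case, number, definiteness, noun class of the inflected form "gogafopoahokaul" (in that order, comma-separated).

instrumental, dual, indefinite, class II

Segment: gogaf-po-eh-ke-il.
case: -ma/po → instrumental.
number: -eh → dual.
definiteness: -ke → indefinite.
noun class: -il → class II.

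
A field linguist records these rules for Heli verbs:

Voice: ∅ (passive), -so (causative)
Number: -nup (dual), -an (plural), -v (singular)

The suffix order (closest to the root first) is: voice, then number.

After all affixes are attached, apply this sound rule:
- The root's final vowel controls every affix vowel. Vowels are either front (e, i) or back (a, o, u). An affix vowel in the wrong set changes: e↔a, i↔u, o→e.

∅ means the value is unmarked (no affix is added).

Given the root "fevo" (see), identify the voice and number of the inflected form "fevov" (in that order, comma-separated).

passive, singular

Segment: fevo-v.
voice: ∅ → passive.
number: -v → singular.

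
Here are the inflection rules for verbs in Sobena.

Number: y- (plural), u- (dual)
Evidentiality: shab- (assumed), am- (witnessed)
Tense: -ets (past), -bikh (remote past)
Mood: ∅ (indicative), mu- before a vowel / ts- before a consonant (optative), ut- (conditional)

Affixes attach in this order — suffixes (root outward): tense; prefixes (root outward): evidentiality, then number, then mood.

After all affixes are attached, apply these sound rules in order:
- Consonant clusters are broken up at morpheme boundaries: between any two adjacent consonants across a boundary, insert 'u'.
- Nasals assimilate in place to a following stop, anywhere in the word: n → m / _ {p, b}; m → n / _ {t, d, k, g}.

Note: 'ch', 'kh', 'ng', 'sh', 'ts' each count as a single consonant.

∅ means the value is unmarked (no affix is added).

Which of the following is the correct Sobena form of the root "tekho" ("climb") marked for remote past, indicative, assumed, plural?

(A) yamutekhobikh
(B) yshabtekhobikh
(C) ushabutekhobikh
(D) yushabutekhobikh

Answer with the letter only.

D

Attach evidentiality assumed shab- → shabtekho.
Attach number plural y- → yshabtekho.
mood = indicative: zero marking, form stays yshabtekho.
Attach tense remote past -bikh → yshabtekhobikh.
Apply epenthesis: yshabtekhobikh → yushabutekhobikh.
Nasal assimilation: no change.
So the correct form is yushabutekhobikh, option (D).
(C) ushabutekhobikh is wrong: it uses dual instead of plural for number.
(A) yamutekhobikh is wrong: it uses witnessed instead of assumed for evidentiality.
(B) yshabtekhobikh is wrong: it fails to apply the sound rule(s).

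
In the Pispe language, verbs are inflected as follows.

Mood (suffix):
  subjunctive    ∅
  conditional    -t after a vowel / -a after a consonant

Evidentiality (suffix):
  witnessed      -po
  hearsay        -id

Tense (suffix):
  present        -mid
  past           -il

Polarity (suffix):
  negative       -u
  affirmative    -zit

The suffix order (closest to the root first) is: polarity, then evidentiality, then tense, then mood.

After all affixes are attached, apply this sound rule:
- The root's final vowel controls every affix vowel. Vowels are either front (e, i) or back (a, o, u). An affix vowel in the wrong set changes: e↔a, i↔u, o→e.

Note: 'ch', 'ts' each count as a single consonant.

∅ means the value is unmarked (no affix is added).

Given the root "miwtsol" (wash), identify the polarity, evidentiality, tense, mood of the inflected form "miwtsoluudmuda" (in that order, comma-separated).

Segment: miwtsol-u-id-mid-a.
polarity: -u → negative.
evidentiality: -id → hearsay.
tense: -mid → present.
mood: -t/a → conditional.

negative, hearsay, present, conditional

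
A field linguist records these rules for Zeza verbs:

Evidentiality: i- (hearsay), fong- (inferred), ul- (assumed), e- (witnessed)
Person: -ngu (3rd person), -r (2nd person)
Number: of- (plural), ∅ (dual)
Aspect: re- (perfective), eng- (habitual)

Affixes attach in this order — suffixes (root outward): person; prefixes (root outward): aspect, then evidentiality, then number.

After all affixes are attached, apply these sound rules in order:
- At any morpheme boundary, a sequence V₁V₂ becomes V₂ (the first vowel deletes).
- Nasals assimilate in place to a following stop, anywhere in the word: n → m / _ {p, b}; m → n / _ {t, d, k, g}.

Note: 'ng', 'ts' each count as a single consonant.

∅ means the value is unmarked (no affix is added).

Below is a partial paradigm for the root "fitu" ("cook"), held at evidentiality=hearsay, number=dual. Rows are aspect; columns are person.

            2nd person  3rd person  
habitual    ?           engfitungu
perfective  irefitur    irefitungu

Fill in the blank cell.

Attach aspect habitual eng- → engfitu.
Attach evidentiality hearsay i- → iengfitu.
Attach person 2nd person -r → iengfitur.
number = dual: zero marking, form stays iengfitur.
Apply vowel deletion: iengfitur → engfitur.
Nasal assimilation: no change.

engfitur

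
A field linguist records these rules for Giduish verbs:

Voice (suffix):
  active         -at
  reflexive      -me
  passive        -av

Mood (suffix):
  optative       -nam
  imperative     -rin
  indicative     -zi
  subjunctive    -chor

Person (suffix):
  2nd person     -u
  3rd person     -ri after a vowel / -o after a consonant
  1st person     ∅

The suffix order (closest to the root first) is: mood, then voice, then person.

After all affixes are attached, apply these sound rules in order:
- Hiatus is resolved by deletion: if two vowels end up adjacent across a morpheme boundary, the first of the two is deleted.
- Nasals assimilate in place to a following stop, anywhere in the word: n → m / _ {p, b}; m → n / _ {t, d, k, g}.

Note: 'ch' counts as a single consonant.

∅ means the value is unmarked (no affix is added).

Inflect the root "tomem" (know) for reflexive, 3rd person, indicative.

tomemzimeri

Attach mood indicative -zi → tomemzi.
Attach voice reflexive -me → tomemzime.
Attach person 3rd person -ri (after vowel 'e') → tomemzimeri.
Vowel deletion: no change.
Nasal assimilation: no change.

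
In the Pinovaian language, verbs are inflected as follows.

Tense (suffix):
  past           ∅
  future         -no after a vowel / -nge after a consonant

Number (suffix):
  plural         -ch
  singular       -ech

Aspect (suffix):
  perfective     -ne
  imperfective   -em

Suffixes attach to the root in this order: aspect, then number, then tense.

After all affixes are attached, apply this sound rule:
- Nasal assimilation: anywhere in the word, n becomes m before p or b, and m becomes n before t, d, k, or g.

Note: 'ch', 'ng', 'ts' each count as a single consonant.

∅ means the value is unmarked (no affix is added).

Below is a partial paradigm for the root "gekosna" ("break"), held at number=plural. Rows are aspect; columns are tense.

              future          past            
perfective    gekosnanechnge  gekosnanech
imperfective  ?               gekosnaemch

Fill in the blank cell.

gekosnaemchnge

Attach aspect imperfective -em → gekosnaem.
Attach number plural -ch → gekosnaemch.
Attach tense future -nge (after consonant 'ch') → gekosnaemchnge.
Nasal assimilation: no change.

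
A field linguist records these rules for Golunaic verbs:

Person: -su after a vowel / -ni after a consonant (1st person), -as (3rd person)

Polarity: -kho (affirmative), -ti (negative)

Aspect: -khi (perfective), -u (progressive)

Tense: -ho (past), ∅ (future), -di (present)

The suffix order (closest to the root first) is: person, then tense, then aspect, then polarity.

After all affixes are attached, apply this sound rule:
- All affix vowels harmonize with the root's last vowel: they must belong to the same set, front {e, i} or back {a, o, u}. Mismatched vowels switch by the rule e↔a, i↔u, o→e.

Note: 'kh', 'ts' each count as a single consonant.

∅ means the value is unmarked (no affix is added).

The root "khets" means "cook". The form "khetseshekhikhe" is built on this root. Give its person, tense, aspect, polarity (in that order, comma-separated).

Segment: khets-as-ho-khi-kho.
person: -as → 3rd person.
tense: -ho → past.
aspect: -khi → perfective.
polarity: -kho → affirmative.

3rd person, past, perfective, affirmative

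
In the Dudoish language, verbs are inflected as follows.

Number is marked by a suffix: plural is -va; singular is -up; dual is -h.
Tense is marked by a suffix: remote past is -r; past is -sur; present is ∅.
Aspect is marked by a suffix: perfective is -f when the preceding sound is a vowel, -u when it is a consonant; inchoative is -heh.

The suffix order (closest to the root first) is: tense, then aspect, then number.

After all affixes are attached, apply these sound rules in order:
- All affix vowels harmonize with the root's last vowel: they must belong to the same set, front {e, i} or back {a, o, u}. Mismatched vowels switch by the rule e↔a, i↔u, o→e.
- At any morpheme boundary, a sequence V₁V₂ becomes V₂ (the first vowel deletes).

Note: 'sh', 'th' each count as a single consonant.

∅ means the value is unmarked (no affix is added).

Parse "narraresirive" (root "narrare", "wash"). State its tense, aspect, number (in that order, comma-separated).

Segment: narrare-sur-u-va.
tense: -sur → past.
aspect: -f/u → perfective.
number: -va → plural.

past, perfective, plural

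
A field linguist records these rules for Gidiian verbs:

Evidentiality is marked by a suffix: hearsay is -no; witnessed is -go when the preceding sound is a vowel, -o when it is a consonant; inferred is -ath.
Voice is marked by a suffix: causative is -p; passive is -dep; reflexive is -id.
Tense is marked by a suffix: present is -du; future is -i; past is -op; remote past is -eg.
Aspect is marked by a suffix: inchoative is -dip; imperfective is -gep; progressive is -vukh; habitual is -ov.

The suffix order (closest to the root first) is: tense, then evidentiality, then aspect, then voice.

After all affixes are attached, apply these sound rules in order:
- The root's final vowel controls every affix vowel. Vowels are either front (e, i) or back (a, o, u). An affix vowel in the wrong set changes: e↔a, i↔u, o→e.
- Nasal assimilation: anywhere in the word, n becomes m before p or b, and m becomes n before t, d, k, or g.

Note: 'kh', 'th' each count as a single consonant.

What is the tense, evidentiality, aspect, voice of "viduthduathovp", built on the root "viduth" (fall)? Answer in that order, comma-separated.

present, inferred, habitual, causative

Segment: viduth-du-ath-ov-p.
tense: -du → present.
evidentiality: -ath → inferred.
aspect: -ov → habitual.
voice: -p → causative.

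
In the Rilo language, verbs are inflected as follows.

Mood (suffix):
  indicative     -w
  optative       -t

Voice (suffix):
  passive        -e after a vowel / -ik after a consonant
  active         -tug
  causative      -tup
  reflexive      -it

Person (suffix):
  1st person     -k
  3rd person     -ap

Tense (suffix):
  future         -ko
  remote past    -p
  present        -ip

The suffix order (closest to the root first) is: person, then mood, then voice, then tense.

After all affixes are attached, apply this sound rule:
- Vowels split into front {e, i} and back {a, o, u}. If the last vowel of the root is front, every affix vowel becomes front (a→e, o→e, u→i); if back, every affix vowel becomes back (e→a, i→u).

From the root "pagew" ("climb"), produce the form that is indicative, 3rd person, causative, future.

Attach person 3rd person -ap → pagewap.
Attach mood indicative -w → pagewapw.
Attach voice causative -tup → pagewapwtup.
Attach tense future -ko → pagewapwtupko.
Apply vowel harmony: pagewapwtupko → pagewepwtipke.

pagewepwtipke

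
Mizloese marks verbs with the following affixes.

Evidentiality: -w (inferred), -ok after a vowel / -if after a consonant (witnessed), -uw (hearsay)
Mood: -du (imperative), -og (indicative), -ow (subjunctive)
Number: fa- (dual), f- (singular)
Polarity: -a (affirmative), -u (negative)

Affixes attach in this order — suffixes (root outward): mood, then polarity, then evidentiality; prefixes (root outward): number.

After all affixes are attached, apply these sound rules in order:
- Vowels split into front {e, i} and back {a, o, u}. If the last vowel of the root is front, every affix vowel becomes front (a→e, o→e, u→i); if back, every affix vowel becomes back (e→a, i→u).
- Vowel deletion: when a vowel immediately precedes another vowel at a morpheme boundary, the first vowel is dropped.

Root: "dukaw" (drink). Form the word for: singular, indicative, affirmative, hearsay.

Attach number singular f- → fdukaw.
Attach mood indicative -og → fdukawog.
Attach polarity affirmative -a → fdukawoga.
Attach evidentiality hearsay -uw → fdukawogauw.
Vowel harmony: no change.
Apply vowel deletion: fdukawogauw → fdukawoguw.

fdukawoguw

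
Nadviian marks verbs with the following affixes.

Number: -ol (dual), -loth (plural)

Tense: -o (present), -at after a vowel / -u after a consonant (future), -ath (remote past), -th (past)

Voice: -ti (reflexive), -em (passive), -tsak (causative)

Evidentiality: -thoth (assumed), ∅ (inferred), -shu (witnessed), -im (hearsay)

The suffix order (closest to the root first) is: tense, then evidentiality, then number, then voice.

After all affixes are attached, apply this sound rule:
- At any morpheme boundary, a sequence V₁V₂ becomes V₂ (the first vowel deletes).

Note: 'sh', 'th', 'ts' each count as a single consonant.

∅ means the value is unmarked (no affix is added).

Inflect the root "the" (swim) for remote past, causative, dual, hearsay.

Attach tense remote past -ath → theath.
Attach evidentiality hearsay -im → theathim.
Attach number dual -ol → theathimol.
Attach voice causative -tsak → theathimoltsak.
Apply vowel deletion: theathimoltsak → thathimoltsak.

thathimoltsak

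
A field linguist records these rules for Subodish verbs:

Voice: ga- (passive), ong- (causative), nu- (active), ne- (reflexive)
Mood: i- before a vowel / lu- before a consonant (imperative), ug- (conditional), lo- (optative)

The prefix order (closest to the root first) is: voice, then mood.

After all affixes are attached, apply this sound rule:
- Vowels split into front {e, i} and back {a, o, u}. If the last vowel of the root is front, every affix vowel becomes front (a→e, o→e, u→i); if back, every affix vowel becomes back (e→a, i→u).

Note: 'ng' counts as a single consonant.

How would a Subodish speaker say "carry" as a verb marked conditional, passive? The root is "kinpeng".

iggekinpeng

Attach voice passive ga- → gakinpeng.
Attach mood conditional ug- → uggakinpeng.
Apply vowel harmony: uggakinpeng → iggekinpeng.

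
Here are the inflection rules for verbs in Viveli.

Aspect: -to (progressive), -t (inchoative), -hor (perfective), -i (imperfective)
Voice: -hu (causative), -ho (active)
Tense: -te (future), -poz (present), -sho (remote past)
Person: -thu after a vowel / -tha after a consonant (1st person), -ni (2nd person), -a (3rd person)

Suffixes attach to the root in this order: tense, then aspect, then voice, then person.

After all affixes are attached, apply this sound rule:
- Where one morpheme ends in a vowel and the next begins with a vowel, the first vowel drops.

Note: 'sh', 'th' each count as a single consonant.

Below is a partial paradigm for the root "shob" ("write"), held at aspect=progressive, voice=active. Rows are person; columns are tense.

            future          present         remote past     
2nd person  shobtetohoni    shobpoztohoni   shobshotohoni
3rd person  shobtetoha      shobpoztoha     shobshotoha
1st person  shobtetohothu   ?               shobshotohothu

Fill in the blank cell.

Attach tense present -poz → shobpoz.
Attach aspect progressive -to → shobpozto.
Attach voice active -ho → shobpoztoho.
Attach person 1st person -thu (after vowel 'o') → shobpoztohothu.
Vowel deletion: no change.

shobpoztohothu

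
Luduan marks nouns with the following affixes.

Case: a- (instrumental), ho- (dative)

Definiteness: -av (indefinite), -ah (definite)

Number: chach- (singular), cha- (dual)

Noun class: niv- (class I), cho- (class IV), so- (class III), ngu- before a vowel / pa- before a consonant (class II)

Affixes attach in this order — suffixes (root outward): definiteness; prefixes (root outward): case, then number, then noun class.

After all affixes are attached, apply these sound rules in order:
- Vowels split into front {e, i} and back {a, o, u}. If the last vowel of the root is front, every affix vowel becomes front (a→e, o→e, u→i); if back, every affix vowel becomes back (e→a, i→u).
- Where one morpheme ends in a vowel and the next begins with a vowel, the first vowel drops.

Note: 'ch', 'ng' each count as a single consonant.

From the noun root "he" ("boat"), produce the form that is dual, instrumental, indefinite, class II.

Attach case instrumental a- → ahe.
Attach number dual cha- → chaahe.
Attach noun class class II pa- (before consonant 'ch') → pachaahe.
Attach definiteness indefinite -av → pachaaheav.
Apply vowel harmony: pachaaheav → pecheeheev.
Apply vowel deletion: pecheeheev → pechehev.

pechehev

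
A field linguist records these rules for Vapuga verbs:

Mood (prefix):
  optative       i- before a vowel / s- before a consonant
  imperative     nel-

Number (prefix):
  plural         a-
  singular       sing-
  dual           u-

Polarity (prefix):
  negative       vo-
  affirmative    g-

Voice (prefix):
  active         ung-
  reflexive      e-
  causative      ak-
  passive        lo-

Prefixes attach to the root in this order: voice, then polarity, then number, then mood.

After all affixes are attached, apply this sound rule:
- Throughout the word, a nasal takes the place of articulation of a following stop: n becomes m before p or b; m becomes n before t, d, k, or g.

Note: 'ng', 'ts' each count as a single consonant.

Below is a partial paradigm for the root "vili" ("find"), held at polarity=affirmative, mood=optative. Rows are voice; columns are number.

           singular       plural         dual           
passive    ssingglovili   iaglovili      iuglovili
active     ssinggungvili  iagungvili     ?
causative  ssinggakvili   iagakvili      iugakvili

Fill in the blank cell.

Attach voice active ung- → ungvili.
Attach polarity affirmative g- → gungvili.
Attach number dual u- → ugungvili.
Attach mood optative i- (before vowel 'u') → iugungvili.
Nasal assimilation: no change.

iugungvili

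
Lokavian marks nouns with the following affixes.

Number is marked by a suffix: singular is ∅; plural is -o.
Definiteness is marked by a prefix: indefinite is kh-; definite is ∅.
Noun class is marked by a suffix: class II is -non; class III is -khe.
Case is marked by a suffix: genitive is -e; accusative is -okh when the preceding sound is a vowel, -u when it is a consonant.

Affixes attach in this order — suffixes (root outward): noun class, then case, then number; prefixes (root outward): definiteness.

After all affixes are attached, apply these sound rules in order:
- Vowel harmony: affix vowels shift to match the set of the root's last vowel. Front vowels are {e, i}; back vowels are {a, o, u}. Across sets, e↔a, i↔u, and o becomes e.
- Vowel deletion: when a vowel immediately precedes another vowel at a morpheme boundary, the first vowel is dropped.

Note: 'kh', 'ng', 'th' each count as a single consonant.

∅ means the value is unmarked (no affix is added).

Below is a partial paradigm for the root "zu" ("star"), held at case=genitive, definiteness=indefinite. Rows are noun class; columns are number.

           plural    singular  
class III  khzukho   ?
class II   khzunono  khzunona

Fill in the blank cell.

Attach noun class class III -khe → zukhe.
Attach case genitive -e → zukhee.
number = singular: zero marking, form stays zukhee.
Attach definiteness indefinite kh- → khzukhee.
Apply vowel harmony: khzukhee → khzukhaa.
Apply vowel deletion: khzukhaa → khzukha.

khzukha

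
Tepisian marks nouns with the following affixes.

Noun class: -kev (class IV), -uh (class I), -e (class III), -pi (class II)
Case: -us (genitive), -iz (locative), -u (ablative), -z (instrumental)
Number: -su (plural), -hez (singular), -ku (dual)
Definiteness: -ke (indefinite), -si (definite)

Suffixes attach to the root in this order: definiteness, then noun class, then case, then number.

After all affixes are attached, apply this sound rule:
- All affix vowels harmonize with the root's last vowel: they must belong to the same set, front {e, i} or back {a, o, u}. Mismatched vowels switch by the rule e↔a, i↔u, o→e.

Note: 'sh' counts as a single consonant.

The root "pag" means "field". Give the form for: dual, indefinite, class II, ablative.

pagkapuuku

Attach definiteness indefinite -ke → pagke.
Attach noun class class II -pi → pagkepi.
Attach case ablative -u → pagkepiu.
Attach number dual -ku → pagkepiuku.
Apply vowel harmony: pagkepiuku → pagkapuuku.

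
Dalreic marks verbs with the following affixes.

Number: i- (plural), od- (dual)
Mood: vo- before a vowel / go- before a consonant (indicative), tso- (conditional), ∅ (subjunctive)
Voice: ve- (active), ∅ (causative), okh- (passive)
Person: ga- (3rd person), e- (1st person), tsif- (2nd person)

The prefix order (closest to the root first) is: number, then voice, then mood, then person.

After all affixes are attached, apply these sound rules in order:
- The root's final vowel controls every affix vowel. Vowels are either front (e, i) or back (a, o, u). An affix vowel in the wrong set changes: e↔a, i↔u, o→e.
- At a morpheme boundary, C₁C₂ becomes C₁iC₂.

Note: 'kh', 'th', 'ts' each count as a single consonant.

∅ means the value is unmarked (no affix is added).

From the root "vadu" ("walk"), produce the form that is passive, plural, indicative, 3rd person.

Attach number plural i- → ivadu.
Attach voice passive okh- → okhivadu.
Attach mood indicative vo- (before vowel 'o') → vookhivadu.
Attach person 3rd person ga- → gavookhivadu.
Apply vowel harmony: gavookhivadu → gavookhuvadu.
Epenthesis: no change.

gavookhuvadu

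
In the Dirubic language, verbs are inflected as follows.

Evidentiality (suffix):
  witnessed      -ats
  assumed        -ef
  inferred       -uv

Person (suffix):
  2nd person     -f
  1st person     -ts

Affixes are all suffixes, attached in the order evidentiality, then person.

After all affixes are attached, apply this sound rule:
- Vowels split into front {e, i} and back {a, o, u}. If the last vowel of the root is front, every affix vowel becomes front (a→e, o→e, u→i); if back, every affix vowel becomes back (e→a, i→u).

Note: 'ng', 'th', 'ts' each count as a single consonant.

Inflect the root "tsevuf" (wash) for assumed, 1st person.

Attach evidentiality assumed -ef → tsevufef.
Attach person 1st person -ts → tsevufefts.
Apply vowel harmony: tsevufefts → tsevufafts.

tsevufafts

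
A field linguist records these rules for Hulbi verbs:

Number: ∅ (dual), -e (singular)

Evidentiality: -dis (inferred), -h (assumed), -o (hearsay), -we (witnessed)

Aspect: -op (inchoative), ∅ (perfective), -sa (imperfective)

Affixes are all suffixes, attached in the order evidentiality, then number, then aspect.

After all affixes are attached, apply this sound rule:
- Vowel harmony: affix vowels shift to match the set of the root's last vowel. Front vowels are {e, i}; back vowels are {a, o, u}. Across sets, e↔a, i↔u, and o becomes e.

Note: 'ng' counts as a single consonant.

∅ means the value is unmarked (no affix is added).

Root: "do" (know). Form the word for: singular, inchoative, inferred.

dodusaop

Attach evidentiality inferred -dis → dodis.
Attach number singular -e → dodise.
Attach aspect inchoative -op → dodiseop.
Apply vowel harmony: dodiseop → dodusaop.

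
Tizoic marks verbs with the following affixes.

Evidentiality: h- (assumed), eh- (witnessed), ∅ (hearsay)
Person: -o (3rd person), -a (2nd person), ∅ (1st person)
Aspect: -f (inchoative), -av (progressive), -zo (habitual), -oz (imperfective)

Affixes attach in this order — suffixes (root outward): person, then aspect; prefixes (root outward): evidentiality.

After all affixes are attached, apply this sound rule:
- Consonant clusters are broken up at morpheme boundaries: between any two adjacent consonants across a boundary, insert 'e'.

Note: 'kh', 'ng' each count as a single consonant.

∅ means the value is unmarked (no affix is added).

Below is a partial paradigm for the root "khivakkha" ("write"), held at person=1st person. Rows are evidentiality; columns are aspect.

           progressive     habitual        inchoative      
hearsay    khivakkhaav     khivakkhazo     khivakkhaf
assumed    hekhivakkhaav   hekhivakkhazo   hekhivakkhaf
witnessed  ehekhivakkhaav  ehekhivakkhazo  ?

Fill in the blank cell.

person = 1st person: zero marking, form stays khivakkha.
Attach aspect inchoative -f → khivakkhaf.
Attach evidentiality witnessed eh- → ehkhivakkhaf.
Apply epenthesis: ehkhivakkhaf → ehekhivakkhaf.

ehekhivakkhaf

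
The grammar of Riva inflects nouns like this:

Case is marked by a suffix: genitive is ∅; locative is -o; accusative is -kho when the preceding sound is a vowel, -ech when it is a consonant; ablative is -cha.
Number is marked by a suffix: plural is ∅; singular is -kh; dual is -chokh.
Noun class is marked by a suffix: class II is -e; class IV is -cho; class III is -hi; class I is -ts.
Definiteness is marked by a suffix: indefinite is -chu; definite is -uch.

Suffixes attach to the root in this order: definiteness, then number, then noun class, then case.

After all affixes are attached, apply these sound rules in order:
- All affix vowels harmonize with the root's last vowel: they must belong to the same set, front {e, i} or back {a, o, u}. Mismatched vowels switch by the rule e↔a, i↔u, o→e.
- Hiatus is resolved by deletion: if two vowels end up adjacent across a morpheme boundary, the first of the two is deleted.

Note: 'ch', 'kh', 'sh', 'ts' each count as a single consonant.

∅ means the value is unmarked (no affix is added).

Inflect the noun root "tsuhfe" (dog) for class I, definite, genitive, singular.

Attach definiteness definite -uch → tsuhfeuch.
Attach number singular -kh → tsuhfeuchkh.
Attach noun class class I -ts → tsuhfeuchkhts.
case = genitive: zero marking, form stays tsuhfeuchkhts.
Apply vowel harmony: tsuhfeuchkhts → tsuhfeichkhts.
Apply vowel deletion: tsuhfeichkhts → tsuhfichkhts.

tsuhfichkhts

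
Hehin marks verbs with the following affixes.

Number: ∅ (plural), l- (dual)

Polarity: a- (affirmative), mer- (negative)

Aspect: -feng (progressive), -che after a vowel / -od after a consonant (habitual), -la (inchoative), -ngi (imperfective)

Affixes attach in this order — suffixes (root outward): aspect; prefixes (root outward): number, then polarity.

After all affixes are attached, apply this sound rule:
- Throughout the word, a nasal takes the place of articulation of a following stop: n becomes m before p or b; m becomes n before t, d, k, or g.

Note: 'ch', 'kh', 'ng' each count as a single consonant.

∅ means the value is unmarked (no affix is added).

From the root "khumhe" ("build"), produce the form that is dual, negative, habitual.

merlkhumheche

Attach aspect habitual -che (after vowel 'e') → khumheche.
Attach number dual l- → lkhumheche.
Attach polarity negative mer- → merlkhumheche.
Nasal assimilation: no change.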